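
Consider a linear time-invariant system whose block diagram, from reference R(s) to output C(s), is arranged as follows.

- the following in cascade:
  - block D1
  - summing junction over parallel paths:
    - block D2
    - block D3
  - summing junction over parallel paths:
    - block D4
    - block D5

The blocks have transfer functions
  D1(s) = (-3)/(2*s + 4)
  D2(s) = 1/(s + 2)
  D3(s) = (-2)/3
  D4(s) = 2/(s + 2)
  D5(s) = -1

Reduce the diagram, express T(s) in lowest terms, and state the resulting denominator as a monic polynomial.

Reducing step by step:

1. sum the parallel branches D2, D3 -> (-2*s - 1)/(3*s + 6)
2. sum the parallel branches D4, D5 -> (-s)/(s + 2)
3. series reduction of D1, (D2+D3), (D4+D5) -> (-2*s^2 - s)/(2*s^3 + 12*s^2 + 24*s + 16)
That last expression is T(s), already simplified. Scaling its denominator by 1/2 (the reciprocal of the leading coefficient) yields the monic denominator.

Answer: s^3 + 6*s^2 + 12*s + 8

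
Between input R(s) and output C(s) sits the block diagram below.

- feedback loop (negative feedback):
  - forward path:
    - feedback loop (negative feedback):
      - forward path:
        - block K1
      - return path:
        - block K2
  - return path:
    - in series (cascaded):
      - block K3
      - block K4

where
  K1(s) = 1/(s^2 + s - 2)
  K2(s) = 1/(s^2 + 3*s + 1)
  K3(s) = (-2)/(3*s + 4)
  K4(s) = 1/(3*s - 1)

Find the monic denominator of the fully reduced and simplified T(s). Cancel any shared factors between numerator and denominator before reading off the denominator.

Step 1. feedback reduction of K1, K2 -> (s^2 + 3*s + 1)/(s^4 + 4*s^3 + 2*s^2 - 5*s - 1)
Step 2. reduce the series chain K3, K4 -> (-2)/(9*s^2 + 9*s - 4)
Step 3. collapse the loop ([K1/(1+K1*K2)] forward, (K3*K4) return) -> (9*s^4 + 36*s^3 + 32*s^2 - 3*s - 4)/(9*s^6 + 45*s^5 + 50*s^4 - 43*s^3 - 64*s^2 + 5*s + 2)
No further cancellation is possible in the step-3 result, so that is T(s). Its denominator becomes monic after dividing by the leading coefficient 9.

Answer: s^6 + 5*s^5 + 50*s^4/9 - 43*s^3/9 - 64*s^2/9 + 5*s/9 + 2/9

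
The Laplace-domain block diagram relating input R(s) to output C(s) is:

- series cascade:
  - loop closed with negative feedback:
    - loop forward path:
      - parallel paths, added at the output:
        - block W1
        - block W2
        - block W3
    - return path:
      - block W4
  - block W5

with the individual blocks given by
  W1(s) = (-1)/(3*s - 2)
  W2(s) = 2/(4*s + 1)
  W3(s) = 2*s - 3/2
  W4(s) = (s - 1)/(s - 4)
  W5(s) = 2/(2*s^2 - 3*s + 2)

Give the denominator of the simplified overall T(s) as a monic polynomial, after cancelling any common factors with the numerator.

Step 1. add W1, W2, W3 (parallel), giving (48*s^3 - 56*s^2 + 11*s - 4)/(24*s^2 - 10*s - 4)
Step 2. reduce the feedback loop with forward (W1+W2+W3) and return W4, giving (48*s^4 - 248*s^3 + 235*s^2 - 48*s + 16)/(48*s^4 - 80*s^3 - 39*s^2 + 21*s + 20)
Step 3. reduce the series chain [(W1+W2+W3)/(1+(W1+W2+W3)*W4)], W5, giving (96*s^4 - 496*s^3 + 470*s^2 - 96*s + 32)/(96*s^6 - 304*s^5 + 258*s^4 - s^3 - 101*s^2 - 18*s + 40)
Step 3 gives the fully reduced T(s), with no common factor left to cancel. The denominator's leading coefficient is 96, so divide each of its coefficients by 96 to get the monic form.

Final answer: s^6 - 19*s^5/6 + 43*s^4/16 - s^3/96 - 101*s^2/96 - 3*s/16 + 5/12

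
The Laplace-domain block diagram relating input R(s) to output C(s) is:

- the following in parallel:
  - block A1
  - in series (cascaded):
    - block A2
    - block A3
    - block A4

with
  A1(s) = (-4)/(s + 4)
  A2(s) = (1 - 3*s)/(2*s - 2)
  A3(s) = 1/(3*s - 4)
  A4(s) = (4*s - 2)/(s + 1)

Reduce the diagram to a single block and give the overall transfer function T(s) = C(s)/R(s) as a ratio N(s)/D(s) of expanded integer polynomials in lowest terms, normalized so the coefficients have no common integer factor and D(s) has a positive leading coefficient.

1. reduce the series chain A2, A3, A4 -> (-6*s^2 + 5*s - 1)/(3*s^3 - 4*s^2 - 3*s + 4)
2. add A1, (A2*A3*A4) (parallel), which is the overall transfer function T(s) = C(s)/R(s) in lowest terms

Hence the answer: (-18*s^3 - 3*s^2 + 31*s - 20)/(3*s^4 + 8*s^3 - 19*s^2 - 8*s + 16)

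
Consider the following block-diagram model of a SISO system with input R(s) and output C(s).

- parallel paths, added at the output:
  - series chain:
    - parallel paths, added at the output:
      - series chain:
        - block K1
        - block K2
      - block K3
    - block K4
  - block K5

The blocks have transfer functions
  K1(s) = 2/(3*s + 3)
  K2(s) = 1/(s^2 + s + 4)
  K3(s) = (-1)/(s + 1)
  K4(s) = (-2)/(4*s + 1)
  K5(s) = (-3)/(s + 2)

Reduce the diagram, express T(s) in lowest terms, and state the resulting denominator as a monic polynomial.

First reduce the diagram to T(s).

[1] combine K1, K2 in series; result 2/(3*s^3 + 6*s^2 + 15*s + 12)
[2] reduce the parallel group (K1*K2), K3; result (-3*s^2 - 3*s - 10)/(3*s^3 + 6*s^2 + 15*s + 12)
[3] reduce the series chain ((K1*K2)+K3), K4; result (6*s^2 + 6*s + 20)/(12*s^4 + 27*s^3 + 66*s^2 + 63*s + 12)
[4] add (((K1*K2)+K3)*K4), K5 (parallel); result (-36*s^4 - 75*s^3 - 180*s^2 - 157*s + 4)/(12*s^5 + 51*s^4 + 120*s^3 + 195*s^2 + 138*s + 24)
The result of step 4 is T(s) in lowest terms. Its denominator has leading coefficient 12; dividing the denominator through by 12 makes it monic.

Answer: s^5 + 17*s^4/4 + 10*s^3 + 65*s^2/4 + 23*s/2 + 2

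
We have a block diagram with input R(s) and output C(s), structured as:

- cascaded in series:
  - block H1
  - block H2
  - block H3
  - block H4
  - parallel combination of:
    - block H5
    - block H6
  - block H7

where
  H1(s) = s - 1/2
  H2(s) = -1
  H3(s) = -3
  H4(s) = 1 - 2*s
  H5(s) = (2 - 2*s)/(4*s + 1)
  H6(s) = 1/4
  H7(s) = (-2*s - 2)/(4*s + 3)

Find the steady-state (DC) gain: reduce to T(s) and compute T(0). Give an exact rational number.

1. reduce the parallel group H5, H6 -> (9 - 4*s)/(16*s + 4)
2. cascade H1, H2, H3, H4, (H5+H6), H7 -> (-48*s^4 + 108*s^3 + 36*s^2 - 93*s + 27)/(64*s^2 + 64*s + 12)
That last expression is T(s); at s = 0 only the constant terms survive, so T(0) = 27/12 = 9/4.

Therefore the answer is 9/4.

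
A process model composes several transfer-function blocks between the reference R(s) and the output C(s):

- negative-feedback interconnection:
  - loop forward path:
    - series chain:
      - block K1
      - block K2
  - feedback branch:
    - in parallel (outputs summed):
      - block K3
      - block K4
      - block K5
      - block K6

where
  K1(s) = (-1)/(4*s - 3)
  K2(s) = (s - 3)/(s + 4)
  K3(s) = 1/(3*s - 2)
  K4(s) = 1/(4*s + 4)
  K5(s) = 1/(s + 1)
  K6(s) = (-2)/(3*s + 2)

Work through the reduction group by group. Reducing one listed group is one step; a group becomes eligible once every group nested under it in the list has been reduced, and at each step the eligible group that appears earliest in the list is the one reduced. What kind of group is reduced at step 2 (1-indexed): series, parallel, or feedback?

Answer: parallel

Working:
Step 1. combine K1, K2 in series
Step 2. sum the parallel branches K3, K4, K5, K6
Step 3. reduce the feedback loop with forward (K1*K2) and return (K3+K4+K5+K6)
Step 2: parallel.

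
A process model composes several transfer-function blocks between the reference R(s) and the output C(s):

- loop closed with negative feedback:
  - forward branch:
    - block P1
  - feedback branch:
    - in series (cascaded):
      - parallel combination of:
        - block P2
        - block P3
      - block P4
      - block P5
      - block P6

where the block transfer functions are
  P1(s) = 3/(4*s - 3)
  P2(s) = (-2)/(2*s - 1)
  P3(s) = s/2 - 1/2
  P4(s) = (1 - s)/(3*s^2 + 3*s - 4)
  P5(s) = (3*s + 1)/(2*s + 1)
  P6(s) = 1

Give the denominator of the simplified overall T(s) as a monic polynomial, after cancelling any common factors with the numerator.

[1] combine P2, P3 in parallel -> (2*s^2 - 3*s - 3)/(4*s - 2)
[2] combine (P2+P3), P4, P5, P6 in series -> (-6*s^4 + 13*s^3 + 5*s^2 - 9*s - 3)/(24*s^4 + 24*s^3 - 38*s^2 - 6*s + 8)
[3] close the feedback loop around P1, ((P2+P3)*P4*P5*P6) -> (72*s^4 + 72*s^3 - 114*s^2 - 18*s + 24)/(96*s^5 + 6*s^4 - 185*s^3 + 105*s^2 + 23*s - 33)
No further cancellation is possible in the step-3 result, so that is T(s). Its denominator becomes monic after dividing by the leading coefficient 96.

Hence the answer: s^5 + s^4/16 - 185*s^3/96 + 35*s^2/32 + 23*s/96 - 11/32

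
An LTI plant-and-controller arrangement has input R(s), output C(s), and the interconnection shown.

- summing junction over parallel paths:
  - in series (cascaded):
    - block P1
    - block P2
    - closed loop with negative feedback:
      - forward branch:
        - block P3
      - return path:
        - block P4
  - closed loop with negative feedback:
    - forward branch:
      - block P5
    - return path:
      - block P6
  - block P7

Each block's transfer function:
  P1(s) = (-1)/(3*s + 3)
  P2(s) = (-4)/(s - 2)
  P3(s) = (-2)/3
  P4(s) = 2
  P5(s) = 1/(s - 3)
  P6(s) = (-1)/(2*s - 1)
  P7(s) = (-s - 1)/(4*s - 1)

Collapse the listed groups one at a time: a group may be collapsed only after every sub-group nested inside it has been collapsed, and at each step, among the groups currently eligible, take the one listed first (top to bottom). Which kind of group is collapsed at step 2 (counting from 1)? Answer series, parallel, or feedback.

1. apply the feedback formula to P3, P4
2. combine P1, P2, [P3/(1+P3*P4)] in series
3. reduce the feedback loop with forward P5 and return P6
4. combine (P1*P2*[P3/(1+P3*P4)]), [P5/(1+P5*P6)], P7 in parallel
So the answer for step 2 is series.

Answer: series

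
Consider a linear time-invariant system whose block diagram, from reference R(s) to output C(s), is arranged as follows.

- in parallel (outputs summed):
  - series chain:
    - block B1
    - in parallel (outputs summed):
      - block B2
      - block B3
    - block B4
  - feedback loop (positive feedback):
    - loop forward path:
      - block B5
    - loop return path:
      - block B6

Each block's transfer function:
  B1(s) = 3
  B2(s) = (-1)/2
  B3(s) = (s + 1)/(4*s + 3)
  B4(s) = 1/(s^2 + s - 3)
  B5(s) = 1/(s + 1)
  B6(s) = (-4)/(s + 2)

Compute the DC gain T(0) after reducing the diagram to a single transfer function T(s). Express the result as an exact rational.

First reduce the diagram to T(s).

[1] reduce the parallel group B2, B3 -> (-2*s - 1)/(8*s + 6)
[2] reduce the series chain B1, (B2+B3), B4 -> (-6*s - 3)/(8*s^3 + 14*s^2 - 18*s - 18)
[3] close the feedback loop around B5, B6 -> (s + 2)/(s^2 + 3*s + 6)
[4] add (B1*(B2+B3)*B4), [B5/(1-B5*B6)] (parallel) -> (8*s^4 + 24*s^3 - 11*s^2 - 99*s - 54)/(8*s^5 + 38*s^4 + 72*s^3 + 12*s^2 - 162*s - 108)
The step-4 result is T(s). Setting s = 0: T(0) = -54/(-108) = 1/2.

Answer: 1/2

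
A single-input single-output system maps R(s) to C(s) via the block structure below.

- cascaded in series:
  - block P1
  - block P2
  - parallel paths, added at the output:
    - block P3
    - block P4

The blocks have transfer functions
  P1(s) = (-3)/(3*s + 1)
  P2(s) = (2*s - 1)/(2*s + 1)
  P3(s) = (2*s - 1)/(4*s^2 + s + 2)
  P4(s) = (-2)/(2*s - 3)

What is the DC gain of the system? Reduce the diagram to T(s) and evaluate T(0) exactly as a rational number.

The answer is 1/2.

Reasoning:
(1) reduce the parallel group P3, P4 = (-4*s^2 - 10*s - 1)/(8*s^3 - 10*s^2 + s - 6)
(2) cascade P1, P2, (P3+P4) = (24*s^3 + 48*s^2 - 24*s - 3)/(48*s^5 - 20*s^4 - 36*s^3 - 41*s^2 - 29*s - 6)
The step-2 result is T(s). Setting s = 0: T(0) = -3/(-6) = 1/2.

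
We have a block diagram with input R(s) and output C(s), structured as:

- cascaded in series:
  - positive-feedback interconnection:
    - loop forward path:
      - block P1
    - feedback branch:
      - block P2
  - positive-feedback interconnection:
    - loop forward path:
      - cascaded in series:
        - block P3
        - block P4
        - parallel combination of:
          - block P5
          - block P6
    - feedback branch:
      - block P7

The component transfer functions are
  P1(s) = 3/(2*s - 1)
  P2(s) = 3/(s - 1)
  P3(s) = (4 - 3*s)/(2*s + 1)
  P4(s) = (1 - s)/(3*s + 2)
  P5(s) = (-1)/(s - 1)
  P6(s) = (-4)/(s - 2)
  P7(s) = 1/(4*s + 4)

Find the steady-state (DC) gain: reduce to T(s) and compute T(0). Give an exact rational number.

(1) apply the feedback formula to P1, P2 -> (3*s - 3)/(2*s^2 - 3*s - 8)
(2) add P5, P6 (parallel) -> (6 - 5*s)/(s^2 - 3*s + 2)
(3) reduce the series chain P3, P4, (P5+P6) -> (-15*s^2 + 38*s - 24)/(6*s^3 - 5*s^2 - 12*s - 4)
(4) feedback reduction of (P3*P4*(P5+P6)), P7 -> (-60*s^3 + 92*s^2 + 56*s - 96)/(24*s^4 + 4*s^3 - 53*s^2 - 102*s + 8)
(5) series reduction of [P1/(1-P1*P2)], [(P3*P4*(P5+P6))/(1-(P3*P4*(P5+P6))*P7)] -> (-180*s^4 + 456*s^3 - 108*s^2 - 456*s + 288)/(48*s^6 - 64*s^5 - 310*s^4 - 77*s^3 + 746*s^2 + 792*s - 64)
DC gain: substitute s = 0 into T(s) from step 5: T(0) = 288/(-64) = -9/2.

Therefore the answer is -9/2.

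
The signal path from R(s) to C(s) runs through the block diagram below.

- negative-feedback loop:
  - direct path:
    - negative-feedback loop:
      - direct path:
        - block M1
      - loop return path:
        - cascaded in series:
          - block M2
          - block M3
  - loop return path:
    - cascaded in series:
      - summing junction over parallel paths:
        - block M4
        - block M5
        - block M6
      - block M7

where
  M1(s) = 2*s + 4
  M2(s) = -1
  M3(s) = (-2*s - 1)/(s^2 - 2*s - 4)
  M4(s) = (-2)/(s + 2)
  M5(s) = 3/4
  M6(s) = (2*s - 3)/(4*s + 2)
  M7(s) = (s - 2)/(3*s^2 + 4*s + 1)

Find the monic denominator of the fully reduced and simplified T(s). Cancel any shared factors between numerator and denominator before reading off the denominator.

(1) multiply M2, M3 (series), giving (2*s + 1)/(s^2 - 2*s - 4)
(2) apply the feedback formula to M1, (M2*M3), giving (2*s^3 - 16*s - 16)/(5*s^2 + 8*s)
(3) add M4, M5, M6 (parallel), giving (10*s^2 + s - 14)/(8*s^2 + 20*s + 8)
(4) combine (M4+M5+M6), M7 in series, giving (10*s^3 - 19*s^2 - 16*s + 28)/(24*s^4 + 92*s^3 + 112*s^2 + 52*s + 8)
(5) apply the feedback formula to [M1/(1+M1*(M2*M3))], ((M4+M5+M6)*M7), giving (24*s^6 + 44*s^5 - 168*s^4 - 540*s^3 - 544*s^2 - 224*s - 32)/(70*s^5 + 167*s^4 + 218*s^3 + 242*s^2 + 24*s - 112)
That last expression is T(s), already simplified. Scaling its denominator by 1/70 (the reciprocal of the leading coefficient) yields the monic denominator.

Therefore the answer is s^5 + 167*s^4/70 + 109*s^3/35 + 121*s^2/35 + 12*s/35 - 8/5.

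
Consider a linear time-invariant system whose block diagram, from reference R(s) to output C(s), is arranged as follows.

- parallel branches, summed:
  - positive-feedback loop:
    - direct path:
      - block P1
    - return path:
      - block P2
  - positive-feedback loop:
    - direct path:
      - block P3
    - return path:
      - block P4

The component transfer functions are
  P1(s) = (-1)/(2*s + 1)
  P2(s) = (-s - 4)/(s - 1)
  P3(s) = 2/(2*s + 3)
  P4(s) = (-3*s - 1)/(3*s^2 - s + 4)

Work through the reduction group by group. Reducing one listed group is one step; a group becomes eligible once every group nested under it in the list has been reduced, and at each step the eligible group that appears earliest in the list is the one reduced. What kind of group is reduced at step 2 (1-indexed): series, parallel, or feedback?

Step 1: close the feedback loop around P1, P2
Step 2: feedback reduction of P3, P4
Step 3: add [P1/(1-P1*P2)], [P3/(1-P3*P4)] (parallel)
At step 2 the group reduced is feedback.

Final answer: feedback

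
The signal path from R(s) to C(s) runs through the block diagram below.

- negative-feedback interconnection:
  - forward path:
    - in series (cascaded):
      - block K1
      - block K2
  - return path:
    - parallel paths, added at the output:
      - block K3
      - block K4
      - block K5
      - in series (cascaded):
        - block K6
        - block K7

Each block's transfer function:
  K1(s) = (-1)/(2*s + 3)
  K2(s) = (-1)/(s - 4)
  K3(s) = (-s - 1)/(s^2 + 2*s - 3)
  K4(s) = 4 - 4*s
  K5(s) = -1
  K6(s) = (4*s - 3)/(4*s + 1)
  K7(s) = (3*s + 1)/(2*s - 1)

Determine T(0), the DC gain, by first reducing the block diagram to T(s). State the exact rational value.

1. combine K1, K2 in series -> 1/(2*s^2 - 5*s - 12)
2. cascade K6, K7 -> (12*s^2 - 5*s - 3)/(8*s^2 - 2*s - 1)
3. add K3, K4, K5, (K6*K7) (parallel) -> (-32*s^5 - 20*s^4 + 169*s^3 - 158*s^2 + 12*s + 19)/(8*s^4 + 14*s^3 - 29*s^2 + 4*s + 3)
4. apply the feedback formula to (K1*K2), (K3+K4+K5+(K6*K7)) -> (8*s^4 + 14*s^3 - 29*s^2 + 4*s + 3)/(16*s^6 - 44*s^5 - 244*s^4 + 154*s^3 + 176*s^2 - 51*s - 17)
Evaluating the step-4 result (the overall T(s)) at s = 0 gives T(0) = 3/(-17) = -3/17.

Hence the answer: -3/17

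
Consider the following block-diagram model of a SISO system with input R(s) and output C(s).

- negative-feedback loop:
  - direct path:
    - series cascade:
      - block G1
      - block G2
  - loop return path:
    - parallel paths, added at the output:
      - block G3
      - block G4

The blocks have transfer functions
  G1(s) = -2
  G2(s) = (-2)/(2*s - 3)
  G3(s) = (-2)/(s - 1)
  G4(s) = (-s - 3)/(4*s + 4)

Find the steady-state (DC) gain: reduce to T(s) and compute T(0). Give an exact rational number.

Step 1 - cascade G1, G2 -> 4/(2*s - 3)
Step 2 - parallel reduction of G3, G4 -> (-s^2 - 10*s - 5)/(4*s^2 - 4)
Step 3 - close the feedback loop around (G1*G2), (G3+G4) -> (2*s^2 - 2)/(s^3 - 2*s^2 - 6*s - 1)
DC gain: substitute s = 0 into T(s) from step 3: T(0) = -2/(-1) = 2.

Therefore the answer is 2.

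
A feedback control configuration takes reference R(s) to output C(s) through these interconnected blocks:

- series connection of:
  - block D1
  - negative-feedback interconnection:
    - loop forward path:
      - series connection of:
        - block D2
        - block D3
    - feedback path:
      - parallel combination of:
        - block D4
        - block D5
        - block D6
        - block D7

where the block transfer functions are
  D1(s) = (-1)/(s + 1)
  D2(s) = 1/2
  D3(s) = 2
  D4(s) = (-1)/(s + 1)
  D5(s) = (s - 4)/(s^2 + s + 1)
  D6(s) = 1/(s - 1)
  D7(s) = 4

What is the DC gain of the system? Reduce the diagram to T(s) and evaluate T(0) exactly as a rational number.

Step 1. combine D2, D3 in series: 1
Step 2. combine D4, D5, D6, D7 in parallel: (4*s^4 + 5*s^3 - 2*s^2 - 3*s + 2)/(s^4 + s^3 - s - 1)
Step 3. reduce the feedback loop with forward (D2*D3) and return (D4+D5+D6+D7): (s^4 + s^3 - s - 1)/(5*s^4 + 6*s^3 - 2*s^2 - 4*s + 1)
Step 4. combine D1, [(D2*D3)/(1+(D2*D3)*(D4+D5+D6+D7))] in series: (1 - s^3)/(5*s^4 + 6*s^3 - 2*s^2 - 4*s + 1)
The step-4 result is T(s). Setting s = 0: T(0) = 1/1 = 1.

Answer: 1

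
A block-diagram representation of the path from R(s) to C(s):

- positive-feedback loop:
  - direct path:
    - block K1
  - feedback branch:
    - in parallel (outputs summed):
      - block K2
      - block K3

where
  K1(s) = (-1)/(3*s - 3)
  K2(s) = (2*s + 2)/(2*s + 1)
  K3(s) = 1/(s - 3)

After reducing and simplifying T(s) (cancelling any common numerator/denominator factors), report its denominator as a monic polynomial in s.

Answer: s^3 - 19*s^2/6 + 2*s/3 + 2/3

Working:
(1) reduce the parallel group K2, K3 gives (2*s^2 - 2*s - 5)/(2*s^2 - 5*s - 3)
(2) apply the feedback formula to K1, (K2+K3) gives (-2*s^2 + 5*s + 3)/(6*s^3 - 19*s^2 + 4*s + 4)
T(s) is the step-2 result (common factors already cancelled). Leading coefficient of the denominator: 6. Divide through by 6 for the monic polynomial.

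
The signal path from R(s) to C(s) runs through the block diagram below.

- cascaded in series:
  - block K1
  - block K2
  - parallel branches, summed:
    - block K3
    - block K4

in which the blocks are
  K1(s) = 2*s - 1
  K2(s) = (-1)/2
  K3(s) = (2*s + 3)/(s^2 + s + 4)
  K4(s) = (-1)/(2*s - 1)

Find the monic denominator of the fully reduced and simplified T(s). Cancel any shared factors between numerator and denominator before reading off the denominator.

Answer: s^2 + s + 4

Working:
Step 1. combine K3, K4 in parallel; result (3*s^2 + 3*s - 7)/(2*s^3 + s^2 + 7*s - 4)
Step 2. series reduction of K1, K2, (K3+K4); result (-3*s^2 - 3*s + 7)/(2*s^2 + 2*s + 8)
T(s) is the step-2 result (common factors already cancelled). Leading coefficient of the denominator: 2. Divide through by 2 for the monic polynomial.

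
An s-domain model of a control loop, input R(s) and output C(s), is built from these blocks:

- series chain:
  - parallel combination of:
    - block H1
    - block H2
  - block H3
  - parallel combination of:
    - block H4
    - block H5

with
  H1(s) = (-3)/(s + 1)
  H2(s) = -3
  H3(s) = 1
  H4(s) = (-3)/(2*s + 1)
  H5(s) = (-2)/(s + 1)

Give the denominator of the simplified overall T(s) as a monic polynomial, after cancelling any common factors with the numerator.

The answer is s^3 + 5*s^2/2 + 2*s + 1/2.

Reasoning:
Step 1: reduce the parallel group H1, H2 -> (-3*s - 6)/(s + 1)
Step 2: reduce the parallel group H4, H5 -> (-7*s - 5)/(2*s^2 + 3*s + 1)
Step 3: cascade (H1+H2), H3, (H4+H5) -> (21*s^2 + 57*s + 30)/(2*s^3 + 5*s^2 + 4*s + 1)
Step 3 gives the fully reduced T(s), with no common factor left to cancel. The denominator's leading coefficient is 2, so divide each of its coefficients by 2 to get the monic form.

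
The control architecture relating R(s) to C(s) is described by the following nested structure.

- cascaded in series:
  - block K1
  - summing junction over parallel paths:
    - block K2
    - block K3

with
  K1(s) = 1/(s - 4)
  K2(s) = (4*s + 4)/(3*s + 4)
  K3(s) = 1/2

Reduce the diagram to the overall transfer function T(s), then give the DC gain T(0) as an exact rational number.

Step 1. add K2, K3 (parallel) gives (11*s + 12)/(6*s + 8)
Step 2. series reduction of K1, (K2+K3) gives (11*s + 12)/(6*s^2 - 16*s - 32)
The step-2 result is T(s). Setting s = 0: T(0) = 12/(-32) = -3/8.

Final answer: -3/8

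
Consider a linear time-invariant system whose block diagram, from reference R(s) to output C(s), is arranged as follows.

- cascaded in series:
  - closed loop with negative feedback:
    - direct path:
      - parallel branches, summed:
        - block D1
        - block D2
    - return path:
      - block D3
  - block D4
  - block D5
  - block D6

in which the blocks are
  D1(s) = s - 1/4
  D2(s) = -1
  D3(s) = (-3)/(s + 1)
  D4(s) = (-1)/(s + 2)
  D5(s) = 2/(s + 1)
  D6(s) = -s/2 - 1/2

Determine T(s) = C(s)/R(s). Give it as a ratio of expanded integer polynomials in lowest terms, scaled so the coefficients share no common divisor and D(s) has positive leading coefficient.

Reducing step by step:

Step 1. add D1, D2 (parallel) gives s - 5/4
Step 2. reduce the feedback loop with forward (D1+D2) and return D3 gives (-4*s^2 + s + 5)/(8*s - 19)
Step 3. combine [(D1+D2)/(1+(D1+D2)*D3)], D4, D5, D6 in series; the result is T(s) itself (integer coefficients, no common factor, positive leading denominator coefficient)

Answer: (-4*s^2 + s + 5)/(8*s^2 - 3*s - 38)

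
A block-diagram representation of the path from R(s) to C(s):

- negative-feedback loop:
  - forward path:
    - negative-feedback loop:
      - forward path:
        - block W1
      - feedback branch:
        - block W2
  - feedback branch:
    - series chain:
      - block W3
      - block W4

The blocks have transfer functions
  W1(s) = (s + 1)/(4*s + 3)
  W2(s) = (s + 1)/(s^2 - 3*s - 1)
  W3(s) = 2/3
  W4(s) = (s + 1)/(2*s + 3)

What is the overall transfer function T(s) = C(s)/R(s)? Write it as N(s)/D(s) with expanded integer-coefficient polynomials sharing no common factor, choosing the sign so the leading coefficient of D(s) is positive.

1. feedback reduction of W1, W2, giving (s^3 - 2*s^2 - 4*s - 1)/(4*s^3 - 8*s^2 - 11*s - 2)
2. reduce the series chain W3, W4, giving (2*s + 2)/(6*s + 9)
3. reduce the feedback loop with forward [W1/(1+W1*W2)] and return (W3*W4); the result is T(s) itself (integer coefficients, no common factor, positive leading denominator coefficient)

Hence the answer: (6*s^4 - 3*s^3 - 42*s^2 - 42*s - 9)/(26*s^4 - 14*s^3 - 150*s^2 - 121*s - 20)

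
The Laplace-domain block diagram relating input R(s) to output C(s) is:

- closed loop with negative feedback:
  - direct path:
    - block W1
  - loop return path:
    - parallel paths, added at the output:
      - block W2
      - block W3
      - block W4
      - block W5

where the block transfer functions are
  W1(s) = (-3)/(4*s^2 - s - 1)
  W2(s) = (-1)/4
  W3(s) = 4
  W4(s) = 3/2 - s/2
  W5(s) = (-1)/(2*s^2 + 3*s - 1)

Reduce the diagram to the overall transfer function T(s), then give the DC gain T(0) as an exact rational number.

The answer is 12/79.

Reasoning:
[1] add W2, W3, W4, W5 (parallel), giving (-4*s^3 + 36*s^2 + 65*s - 25)/(8*s^2 + 12*s - 4)
[2] apply the feedback formula to W1, (W2+W3+W4+W5), giving (-24*s^2 - 36*s + 12)/(32*s^4 + 52*s^3 - 144*s^2 - 203*s + 79)
The step-2 result is T(s). Setting s = 0: T(0) = 12/79.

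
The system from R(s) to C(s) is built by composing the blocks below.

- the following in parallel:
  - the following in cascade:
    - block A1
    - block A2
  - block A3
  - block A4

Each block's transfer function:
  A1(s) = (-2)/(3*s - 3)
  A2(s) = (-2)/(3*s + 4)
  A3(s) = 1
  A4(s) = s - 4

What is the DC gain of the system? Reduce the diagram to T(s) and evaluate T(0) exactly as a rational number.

Step 1 - multiply A1, A2 (series), giving 4/(9*s^2 + 3*s - 12)
Step 2 - sum the parallel branches (A1*A2), A3, A4, giving (9*s^3 - 24*s^2 - 21*s + 40)/(9*s^2 + 3*s - 12)
Step 2 gives the overall T(s). Then T(0) = 40/(-12) = -10/3.

Therefore the answer is -10/3.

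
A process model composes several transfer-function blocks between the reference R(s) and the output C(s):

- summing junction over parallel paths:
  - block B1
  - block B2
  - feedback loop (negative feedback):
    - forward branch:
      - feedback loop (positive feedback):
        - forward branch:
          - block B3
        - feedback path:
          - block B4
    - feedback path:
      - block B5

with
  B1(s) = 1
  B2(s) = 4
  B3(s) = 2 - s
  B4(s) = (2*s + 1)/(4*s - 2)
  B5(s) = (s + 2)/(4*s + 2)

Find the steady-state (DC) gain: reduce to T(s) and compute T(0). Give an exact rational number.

Answer: 11/2

Working:
1. close the feedback loop around B3, B4: (-4*s^2 + 10*s - 4)/(2*s^2 + s - 4)
2. apply the feedback formula to [B3/(1-B3*B4)], B5: (-8*s^3 + 16*s^2 + 2*s - 4)/(2*s^3 + 5*s^2 + s - 8)
3. add B1, B2, [[B3/(1-B3*B4)]/(1+[B3/(1-B3*B4)]*B5)] (parallel): (2*s^3 + 41*s^2 + 7*s - 44)/(2*s^3 + 5*s^2 + s - 8)
Evaluating the step-3 result (the overall T(s)) at s = 0 gives T(0) = -44/(-8) = 11/2.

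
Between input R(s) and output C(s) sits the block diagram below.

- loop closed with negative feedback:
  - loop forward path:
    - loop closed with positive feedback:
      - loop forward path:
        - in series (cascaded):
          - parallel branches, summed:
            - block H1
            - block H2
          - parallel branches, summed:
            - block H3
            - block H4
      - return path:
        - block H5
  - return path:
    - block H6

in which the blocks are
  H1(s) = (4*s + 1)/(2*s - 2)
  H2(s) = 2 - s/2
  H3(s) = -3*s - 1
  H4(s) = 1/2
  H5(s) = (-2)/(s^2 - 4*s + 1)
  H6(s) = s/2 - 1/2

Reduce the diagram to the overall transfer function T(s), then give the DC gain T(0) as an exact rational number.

First reduce the diagram to T(s).

Step 1: sum the parallel branches H1, H2: (-s^2 + 9*s - 3)/(2*s - 2)
Step 2: reduce the parallel group H3, H4: -3*s - 1/2
Step 3: series reduction of (H1+H2), (H3+H4): (6*s^3 - 53*s^2 + 9*s + 3)/(4*s - 4)
Step 4: reduce the feedback loop with forward ((H1+H2)*(H3+H4)) and return H5: (6*s^5 - 77*s^4 + 227*s^3 - 86*s^2 - 3*s + 3)/(16*s^3 - 126*s^2 + 38*s + 2)
Step 5: feedback reduction of [((H1+H2)*(H3+H4))/(1-((H1+H2)*(H3+H4))*H5)], H6: (12*s^5 - 154*s^4 + 454*s^3 - 172*s^2 - 6*s + 6)/(6*s^6 - 83*s^5 + 304*s^4 - 281*s^3 - 169*s^2 + 82*s + 1)
Step 5 gives the overall T(s). Then T(0) = 6/1 = 6.

Answer: 6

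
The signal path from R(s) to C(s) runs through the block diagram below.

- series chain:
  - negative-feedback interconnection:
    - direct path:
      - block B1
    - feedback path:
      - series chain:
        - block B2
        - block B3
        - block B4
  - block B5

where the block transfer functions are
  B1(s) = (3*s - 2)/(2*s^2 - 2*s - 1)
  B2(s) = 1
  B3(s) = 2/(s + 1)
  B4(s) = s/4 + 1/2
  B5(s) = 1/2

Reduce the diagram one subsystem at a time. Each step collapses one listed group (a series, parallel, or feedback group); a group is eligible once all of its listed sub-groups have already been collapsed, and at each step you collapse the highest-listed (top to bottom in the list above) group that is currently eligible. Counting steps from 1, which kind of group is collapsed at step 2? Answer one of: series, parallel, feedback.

(1) cascade B2, B3, B4
(2) feedback reduction of B1, (B2*B3*B4)
(3) combine [B1/(1+B1*(B2*B3*B4))], B5 in series
So the answer for step 2 is feedback.

Hence the answer: feedback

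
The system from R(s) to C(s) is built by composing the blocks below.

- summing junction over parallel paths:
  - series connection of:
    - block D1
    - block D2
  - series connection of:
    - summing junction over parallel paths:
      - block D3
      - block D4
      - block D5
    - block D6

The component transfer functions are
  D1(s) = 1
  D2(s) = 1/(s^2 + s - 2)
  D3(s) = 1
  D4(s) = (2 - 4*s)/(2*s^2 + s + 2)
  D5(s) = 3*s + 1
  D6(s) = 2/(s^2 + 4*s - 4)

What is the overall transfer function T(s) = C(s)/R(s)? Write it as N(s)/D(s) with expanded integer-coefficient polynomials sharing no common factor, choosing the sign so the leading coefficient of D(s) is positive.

Step 1 - reduce the series chain D1, D2; result 1/(s^2 + s - 2)
Step 2 - combine D3, D4, D5 in parallel; result (6*s^3 + 7*s^2 + 4*s + 6)/(2*s^2 + s + 2)
Step 3 - multiply (D3+D4+D5), D6 (series); result (12*s^3 + 14*s^2 + 8*s + 12)/(2*s^4 + 9*s^3 - 2*s^2 + 4*s - 8)
Step 4 - combine (D1*D2), ((D3+D4+D5)*D6) in parallel - this is the overall T(s), already in the required normalized form

Hence the answer: (12*s^5 + 28*s^4 + 7*s^3 - 10*s^2 - 32)/(2*s^6 + 11*s^5 + 3*s^4 - 16*s^3 - 16*s + 16)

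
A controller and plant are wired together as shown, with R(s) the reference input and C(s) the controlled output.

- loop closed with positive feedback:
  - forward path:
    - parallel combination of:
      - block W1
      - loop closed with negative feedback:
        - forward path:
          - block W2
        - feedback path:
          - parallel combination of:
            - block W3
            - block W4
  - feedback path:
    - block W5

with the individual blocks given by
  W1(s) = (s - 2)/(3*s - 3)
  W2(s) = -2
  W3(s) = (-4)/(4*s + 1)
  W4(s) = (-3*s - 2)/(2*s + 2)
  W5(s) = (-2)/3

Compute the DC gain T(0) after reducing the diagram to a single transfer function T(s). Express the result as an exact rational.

First reduce the diagram to T(s).

Step 1: parallel reduction of W3, W4, giving (-12*s^2 - 19*s - 10)/(8*s^2 + 10*s + 2)
Step 2: collapse the loop (W2 forward, (W3+W4) return), giving (-8*s^2 - 10*s - 2)/(16*s^2 + 24*s + 11)
Step 3: parallel reduction of W1, [W2/(1+W2*(W3+W4))], giving (-8*s^3 - 14*s^2 - 13*s - 16)/(48*s^3 + 24*s^2 - 39*s - 33)
Step 4: feedback reduction of (W1+[W2/(1+W2*(W3+W4))]), W5, giving (-24*s^3 - 42*s^2 - 39*s - 48)/(128*s^3 + 44*s^2 - 143*s - 131)
Evaluating the step-4 result (the overall T(s)) at s = 0 gives T(0) = -48/(-131) = 48/131.

Answer: 48/131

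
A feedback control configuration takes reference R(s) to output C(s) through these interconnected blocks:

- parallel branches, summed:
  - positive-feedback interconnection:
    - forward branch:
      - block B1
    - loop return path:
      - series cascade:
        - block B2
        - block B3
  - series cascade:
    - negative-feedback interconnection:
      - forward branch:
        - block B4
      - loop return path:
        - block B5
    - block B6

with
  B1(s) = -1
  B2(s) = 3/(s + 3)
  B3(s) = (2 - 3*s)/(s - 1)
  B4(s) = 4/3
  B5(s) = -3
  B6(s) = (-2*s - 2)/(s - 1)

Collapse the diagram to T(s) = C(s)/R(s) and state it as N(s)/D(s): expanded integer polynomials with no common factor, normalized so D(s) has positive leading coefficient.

Step 1. series reduction of B2, B3; result (6 - 9*s)/(s^2 + 2*s - 3)
Step 2. apply the feedback formula to B1, (B2*B3); result (-s^2 - 2*s + 3)/(s^2 - 7*s + 3)
Step 3. feedback reduction of B4, B5; result (-4)/9
Step 4. series reduction of [B4/(1+B4*B5)], B6; result (8*s + 8)/(9*s - 9)
Step 5. parallel reduction of [B1/(1-B1*(B2*B3))], ([B4/(1+B4*B5)]*B6), giving the overall T(s)

Therefore the answer is (-s^3 - 57*s^2 + 13*s - 3)/(9*s^3 - 72*s^2 + 90*s - 27).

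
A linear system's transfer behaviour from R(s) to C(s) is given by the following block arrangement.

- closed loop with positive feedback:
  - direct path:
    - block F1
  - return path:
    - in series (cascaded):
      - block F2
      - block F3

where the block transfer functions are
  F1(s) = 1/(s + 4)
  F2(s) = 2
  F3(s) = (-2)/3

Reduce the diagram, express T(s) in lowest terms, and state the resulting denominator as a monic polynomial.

First reduce the diagram to T(s).

[1] series reduction of F2, F3; result (-4)/3
[2] apply the feedback formula to F1, (F2*F3); result 3/(3*s + 16)
The result of step 2 is T(s) in lowest terms. Its denominator has leading coefficient 3; dividing the denominator through by 3 makes it monic.

Answer: s + 16/3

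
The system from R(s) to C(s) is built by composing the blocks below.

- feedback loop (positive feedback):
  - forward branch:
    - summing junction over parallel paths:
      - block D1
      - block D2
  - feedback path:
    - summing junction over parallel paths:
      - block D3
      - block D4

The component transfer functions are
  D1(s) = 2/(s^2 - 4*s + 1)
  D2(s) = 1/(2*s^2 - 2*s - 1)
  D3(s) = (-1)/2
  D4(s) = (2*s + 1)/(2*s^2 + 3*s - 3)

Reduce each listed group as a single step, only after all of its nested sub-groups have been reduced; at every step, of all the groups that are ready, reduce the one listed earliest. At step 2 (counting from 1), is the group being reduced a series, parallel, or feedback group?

Step 1. reduce the parallel group D1, D2
Step 2. reduce the parallel group D3, D4
Step 3. apply the feedback formula to (D1+D2), (D3+D4)
At step 2 the group reduced is parallel.

Hence the answer: parallel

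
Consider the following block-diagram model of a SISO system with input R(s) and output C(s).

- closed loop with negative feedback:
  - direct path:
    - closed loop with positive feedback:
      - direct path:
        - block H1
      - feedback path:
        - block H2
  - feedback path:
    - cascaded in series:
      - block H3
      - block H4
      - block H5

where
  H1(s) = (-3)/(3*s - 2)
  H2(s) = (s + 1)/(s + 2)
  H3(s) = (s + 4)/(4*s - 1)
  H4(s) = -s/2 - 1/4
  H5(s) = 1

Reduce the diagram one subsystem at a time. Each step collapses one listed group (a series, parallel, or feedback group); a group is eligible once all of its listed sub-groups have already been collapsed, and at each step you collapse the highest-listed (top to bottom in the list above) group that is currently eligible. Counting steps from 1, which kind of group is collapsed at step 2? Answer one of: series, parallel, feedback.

1. close the feedback loop around H1, H2
2. multiply H3, H4, H5 (series)
3. collapse the loop ([H1/(1-H1*H2)] forward, (H3*H4*H5) return)
The group at step 2 is a series group.

Answer: series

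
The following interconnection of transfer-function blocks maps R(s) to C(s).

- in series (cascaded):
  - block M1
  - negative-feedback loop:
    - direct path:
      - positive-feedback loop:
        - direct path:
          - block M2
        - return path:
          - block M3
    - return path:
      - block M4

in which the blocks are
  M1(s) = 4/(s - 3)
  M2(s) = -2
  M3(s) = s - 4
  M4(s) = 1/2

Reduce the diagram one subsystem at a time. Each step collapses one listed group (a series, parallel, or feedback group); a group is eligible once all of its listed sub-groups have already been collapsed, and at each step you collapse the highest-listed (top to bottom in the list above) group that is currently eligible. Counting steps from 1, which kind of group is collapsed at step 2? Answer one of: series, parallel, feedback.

Step 1: feedback reduction of M2, M3
Step 2: collapse the loop ([M2/(1-M2*M3)] forward, M4 return)
Step 3: cascade M1, [[M2/(1-M2*M3)]/(1+[M2/(1-M2*M3)]*M4)]
Step 2 collapses a feedback group.

Answer: feedback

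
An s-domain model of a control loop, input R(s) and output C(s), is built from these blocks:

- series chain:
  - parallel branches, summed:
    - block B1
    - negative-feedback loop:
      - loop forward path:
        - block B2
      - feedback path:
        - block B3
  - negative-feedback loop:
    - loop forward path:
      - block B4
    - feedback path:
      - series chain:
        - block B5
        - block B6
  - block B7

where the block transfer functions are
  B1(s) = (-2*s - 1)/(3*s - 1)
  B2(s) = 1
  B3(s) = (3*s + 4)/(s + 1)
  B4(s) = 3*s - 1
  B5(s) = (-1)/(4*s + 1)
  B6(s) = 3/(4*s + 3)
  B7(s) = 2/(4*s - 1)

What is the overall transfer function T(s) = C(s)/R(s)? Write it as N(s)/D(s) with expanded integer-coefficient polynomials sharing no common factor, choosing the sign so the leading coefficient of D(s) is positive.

Step 1. collapse the loop (B2 forward, B3 return); result (s + 1)/(4*s + 5)
Step 2. sum the parallel branches B1, [B2/(1+B2*B3)]; result (-5*s^2 - 12*s - 6)/(12*s^2 + 11*s - 5)
Step 3. multiply B5, B6 (series); result (-3)/(16*s^2 + 16*s + 3)
Step 4. reduce the feedback loop with forward B4 and return (B5*B6); result (48*s^3 + 32*s^2 - 7*s - 3)/(16*s^2 + 7*s + 6)
Step 5. combine (B1+[B2/(1+B2*B3)]), [B4/(1+B4*(B5*B6))], B7 in series - this is the overall T(s), already in the required normalized form

Answer: (-160*s^4 - 544*s^3 - 606*s^2 - 264*s - 36)/(256*s^4 + 368*s^3 + 128*s^2 + 61*s - 30)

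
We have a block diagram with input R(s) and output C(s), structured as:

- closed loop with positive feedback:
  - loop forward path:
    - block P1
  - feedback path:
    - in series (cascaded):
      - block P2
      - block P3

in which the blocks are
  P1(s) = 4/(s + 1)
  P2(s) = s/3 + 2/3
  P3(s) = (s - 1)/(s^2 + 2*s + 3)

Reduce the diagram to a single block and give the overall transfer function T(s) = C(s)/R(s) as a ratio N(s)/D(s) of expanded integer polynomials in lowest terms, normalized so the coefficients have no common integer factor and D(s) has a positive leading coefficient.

Reducing step by step:

Step 1. cascade P2, P3 = (s^2 + s - 2)/(3*s^2 + 6*s + 9)
Step 2. collapse the loop (P1 forward, (P2*P3) return): this yields T(s), and no further normalization is needed

Answer: (12*s^2 + 24*s + 36)/(3*s^3 + 5*s^2 + 11*s + 17)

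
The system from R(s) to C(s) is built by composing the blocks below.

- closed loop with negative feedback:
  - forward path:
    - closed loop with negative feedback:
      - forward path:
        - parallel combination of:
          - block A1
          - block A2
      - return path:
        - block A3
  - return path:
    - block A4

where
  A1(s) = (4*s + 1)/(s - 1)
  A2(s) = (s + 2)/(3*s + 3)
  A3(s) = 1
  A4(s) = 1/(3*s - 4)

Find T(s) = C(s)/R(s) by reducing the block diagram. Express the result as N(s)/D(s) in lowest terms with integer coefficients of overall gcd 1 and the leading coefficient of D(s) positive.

Step 1. reduce the parallel group A1, A2, giving (13*s^2 + 16*s + 1)/(3*s^2 - 3)
Step 2. collapse the loop ((A1+A2) forward, A3 return), giving (13*s^2 + 16*s + 1)/(16*s^2 + 16*s - 2)
Step 3. reduce the feedback loop with forward [(A1+A2)/(1+(A1+A2)*A3)] and return A4, which is the overall transfer function T(s) = C(s)/R(s) in lowest terms

Answer: (39*s^3 - 4*s^2 - 61*s - 4)/(48*s^3 - 3*s^2 - 54*s + 9)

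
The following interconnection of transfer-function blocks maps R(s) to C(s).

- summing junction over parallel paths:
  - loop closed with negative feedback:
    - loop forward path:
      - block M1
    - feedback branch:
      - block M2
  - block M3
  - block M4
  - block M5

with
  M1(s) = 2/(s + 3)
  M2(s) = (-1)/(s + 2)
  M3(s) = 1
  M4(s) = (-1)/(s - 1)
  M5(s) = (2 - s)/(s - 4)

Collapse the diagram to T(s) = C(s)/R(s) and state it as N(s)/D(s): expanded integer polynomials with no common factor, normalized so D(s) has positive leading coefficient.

First reduce the diagram to T(s).

Step 1: reduce the feedback loop with forward M1 and return M2 = (2*s + 4)/(s^2 + 5*s + 4)
Step 2: parallel reduction of [M1/(1+M1*M2)], M3, M4, M5: this yields T(s), and no further normalization is needed

Answer: (-s^3 - 15*s^2 + 6*s + 40)/(s^4 - 17*s^2 + 16)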